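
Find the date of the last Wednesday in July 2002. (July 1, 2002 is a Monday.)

July 2002 begins on a Monday, so the first Wednesday is July 3 (2 days later).
July 2002 has 31 days. Adding weeks: 3, 10, 17, 24, 31 — the last one ≤ 31 is the 31st.

July 31, 2002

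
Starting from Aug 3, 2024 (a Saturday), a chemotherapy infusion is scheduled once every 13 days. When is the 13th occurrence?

Jan 6, 2025

The 13th occurrence is 12 intervals after the first: 12 × 13 = 156 days after Aug 3, 2024.
Aug has 31 days — 28 days to the end of Aug leaves 128.
Sep has 30 days (98 left).
Oct has 31 days (67 left).
Nov has 30 days (37 left).
Dec has 31 days (6 left).
6 days into Jan → Jan 6, 2025.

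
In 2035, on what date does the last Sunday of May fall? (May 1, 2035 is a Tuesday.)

May 27, 2035

May 2035 begins on a Tuesday, so the first Sunday is May 6 (5 days later).
May 2035 has 31 days. Adding weeks: 6, 13, 20, 27 — the last one ≤ 31 is the 27th.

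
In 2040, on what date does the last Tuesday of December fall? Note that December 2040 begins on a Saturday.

25 December 2040

December 2040 begins on a Saturday, so the first Tuesday is December 4 (3 days later).
December 2040 has 31 days. Adding weeks: 4, 11, 18, 25 — the last one ≤ 31 is the 25th.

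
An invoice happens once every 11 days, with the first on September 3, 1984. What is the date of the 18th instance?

March 9, 1985

The 18th occurrence is 17 intervals after the first: 17 × 11 = 187 days after September 3, 1984.
September has 30 days — 27 days to the end of September leaves 160.
October has 31 days (129 left).
November has 30 days (99 left).
December has 31 days (68 left).
January has 31 days (37 left).
February has 28 days (9 left).
9 days into March → March 9, 1985.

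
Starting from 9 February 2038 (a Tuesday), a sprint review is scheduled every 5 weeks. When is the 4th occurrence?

The 4th occurrence is 3 intervals after the first: 3 × 35 = 105 days after 9 February 2038.
February has 28 days — 19 days to the end of February leaves 86.
March has 31 days (55 left).
April has 30 days (25 left).
25 days into May → 25 May 2038.

25 May 2038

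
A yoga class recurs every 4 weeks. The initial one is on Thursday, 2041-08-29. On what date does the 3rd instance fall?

2041-10-24

The 3rd occurrence is 2 intervals after the first: 2 × 28 = 56 days after 2041-08-29.
August has 31 days — 2 days to the end of August leaves 54.
September has 30 days (24 left).
24 days into October → 2041-10-24.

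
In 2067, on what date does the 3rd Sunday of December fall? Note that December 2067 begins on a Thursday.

December 18, 2067

December 2067 begins on a Thursday, so the first Sunday is December 4 (3 days later).
The 3rd Sunday is 2 weeks later: 4 + 14 = 18.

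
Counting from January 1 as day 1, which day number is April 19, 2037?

Days in months before April: 31 + 28 + 31 = 90.
Plus 19 days into April → day 109.

109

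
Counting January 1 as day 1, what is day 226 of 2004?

Jan has 31 days (226 − 31 = 195 remain).
Feb has 29 days (195 − 29 = 166 remain).
Mar has 31 days (166 − 31 = 135 remain).
Apr has 30 days (135 − 30 = 105 remain).
May has 31 days (105 − 31 = 74 remain).
Jun has 30 days (74 − 30 = 44 remain).
Jul has 31 days (44 − 31 = 13 remain).
13 into Aug → Aug 13.

Aug 13, 2004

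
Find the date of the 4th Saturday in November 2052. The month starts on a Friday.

November 2052 begins on a Friday, so the first Saturday is November 2 (1 day later).
The 4th Saturday is 3 weeks later: 2 + 21 = 23.

23 November 2052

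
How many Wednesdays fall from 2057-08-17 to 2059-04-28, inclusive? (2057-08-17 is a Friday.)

2057-08-17 is a Friday; the first Wednesday on or after it is 2057-08-22 (5 days later).
From 2057-08-22 to 2059-04-28: 131 + 365 + 118 = 614 days (rest of 2057, 2058, to 2059-04-28 in 2059).
614 ÷ 7 = 87 full weeks with remainder 5, so 87 more Wednesdays after the first → 88.

88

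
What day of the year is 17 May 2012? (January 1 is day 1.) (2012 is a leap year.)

Days in months before May: 31 + 29 + 31 + 30 = 121.
Plus 17 days into May → day 138.

138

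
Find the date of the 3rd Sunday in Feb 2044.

Feb 21, 2044

The first Sunday of Feb 2044 is Feb 7.
The 3rd Sunday is 2 weeks later: 7 + 14 = 21.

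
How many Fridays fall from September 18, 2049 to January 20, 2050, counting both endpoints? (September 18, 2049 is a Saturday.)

September 18, 2049 is a Saturday; the first Friday on or after it is September 24, 2049 (6 days later).
From September 24, 2049 to January 20, 2050: 6 + 31 + 30 + 31 + 20 = 118 days (rest of September, October, November, December, January).
118 ÷ 7 = 16 full weeks with remainder 6, so 16 more Fridays after the first → 17.

17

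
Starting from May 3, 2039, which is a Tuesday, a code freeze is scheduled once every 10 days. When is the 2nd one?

May 13, 2039

The 2nd occurrence is 1 interval after the first: 1 × 10 = 10 days after May 3, 2039.
10 days later is May 13, 2039.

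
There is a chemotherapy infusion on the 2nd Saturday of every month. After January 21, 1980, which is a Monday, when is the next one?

February 9, 1980

January 1980 starts on a Tuesday; its first Saturday is the 5th, so the 2nd Saturday is the 12th — January 12, 1980.
That is not after January 21, 1980, so look at February 1980.
February 1980 starts on a Friday; its first Saturday is the 2nd, so the 2nd Saturday is the 9th — February 9, 1980.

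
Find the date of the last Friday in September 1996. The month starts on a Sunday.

27 September 1996

September 1996 begins on a Sunday, so the first Friday is September 6 (5 days later).
September 1996 has 30 days. Adding weeks: 6, 13, 20, 27 — the last one ≤ 30 is the 27th.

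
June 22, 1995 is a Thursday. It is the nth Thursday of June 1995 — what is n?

4th

Day 22 falls in week ⌈22/7⌉ of the month.
Days 1–7 hold the 1st Thursday, 8–14 the 2nd, 15–21 the 3rd, 22–28 the 4th, 29–31 the 5th.
22 is in the range for the 4th.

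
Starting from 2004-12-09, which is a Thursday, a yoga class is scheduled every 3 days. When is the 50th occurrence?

The 50th occurrence is 49 intervals after the first: 49 × 3 = 147 days after 2004-12-09.
December has 31 days — 22 days to the end of December leaves 125.
January has 31 days (94 left).
February has 28 days (66 left).
March has 31 days (35 left).
April has 30 days (5 left).
5 days into May → 2005-05-05.

2005-05-05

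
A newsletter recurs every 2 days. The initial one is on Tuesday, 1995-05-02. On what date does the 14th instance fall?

1995-05-28

The 14th occurrence is 13 intervals after the first: 13 × 2 = 26 days after 1995-05-02.
26 days later is 1995-05-28.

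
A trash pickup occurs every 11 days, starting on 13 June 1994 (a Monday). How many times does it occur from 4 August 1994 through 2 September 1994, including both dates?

Occurrences land 11·i days after 13 June 1994 for i = 0, 1, 2, …
4 August 1994 is 52 days after the start; 52 ÷ 11 = 4 remainder 8; since the remainder is 8, round up to i = 5. First occurrence in the window: #6 on 7 August 1994 (5×11 = 55 days in).
2 September 1994 is 81 days after the start; 81 ÷ 11 = 7 remainder 4. Last occurrence in the window: #8 on 29 August 1994.
Occurrences #6 through #8: 3 in total.

3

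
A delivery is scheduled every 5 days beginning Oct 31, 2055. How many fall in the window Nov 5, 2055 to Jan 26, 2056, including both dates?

Occurrences land 5·i days after Oct 31, 2055 for i = 0, 1, 2, …
Nov 5, 2055 is 5 days after the start; 5 ÷ 5 = 1 remainder 0. First occurrence in the window: #2 on Nov 5, 2055 (1×5 = 5 days in).
Jan 26, 2056 is 87 days after the start; 87 ÷ 5 = 17 remainder 2. Last occurrence in the window: #18 on Jan 24, 2056.
Occurrences #2 through #18: 17 in total.

17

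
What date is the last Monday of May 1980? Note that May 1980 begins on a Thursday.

May 26, 1980

May 1980 begins on a Thursday, so the first Monday is May 5 (4 days later).
May 1980 has 31 days. Adding weeks: 5, 12, 19, 26 — the last one ≤ 31 is the 26th.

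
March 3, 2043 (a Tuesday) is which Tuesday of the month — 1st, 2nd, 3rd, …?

Day 3 falls in week ⌈3/7⌉ of the month.
Days 1–7 hold the 1st Tuesday, 8–14 the 2nd, 15–21 the 3rd, 22–28 the 4th, 29–31 the 5th.
3 is in the range for the 1st.

1st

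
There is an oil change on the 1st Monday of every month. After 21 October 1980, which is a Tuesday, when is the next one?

October 1980 starts on a Wednesday, so its 1st Monday is 6 October 1980 (5 days in).
That is not after 21 October 1980, so look at November 1980.
November 1980 starts on a Saturday, so its 1st Monday is 3 November 1980 (2 days in).

3 November 1980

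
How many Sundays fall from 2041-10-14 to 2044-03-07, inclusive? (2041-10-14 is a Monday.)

125

2041-10-14 is a Monday; the first Sunday on or after it is 2041-10-20 (6 days later).
From 2041-10-20 to 2044-03-07: 72 + 365 + 365 + 67 = 869 days (rest of 2041, 2042, 2043, to 2044-03-07 in 2044).
869 ÷ 7 = 124 full weeks with remainder 1, so 124 more Sundays after the first → 125.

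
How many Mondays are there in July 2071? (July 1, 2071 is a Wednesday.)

July 1, 2071 is a Wednesday; the first Monday on or after it is July 6, 2071 (5 days later).
From July 6, 2071 to July 31, 2071 is 31 − 6 = 25 days.
25 ÷ 7 = 3 full weeks with remainder 4, so 3 more Mondays after the first → 4.

4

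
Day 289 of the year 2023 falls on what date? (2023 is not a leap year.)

January has 31 days (289 − 31 = 258 remain).
February has 28 days (258 − 28 = 230 remain).
March has 31 days (230 − 31 = 199 remain).
April has 30 days (199 − 30 = 169 remain).
May has 31 days (169 − 31 = 138 remain).
June has 30 days (138 − 30 = 108 remain).
July has 31 days (108 − 31 = 77 remain).
August has 31 days (77 − 31 = 46 remain).
September has 30 days (46 − 30 = 16 remain).
16 into October → October 16.

16 October 2023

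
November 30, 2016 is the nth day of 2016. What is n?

335

Days in months before November: 31 + 29 + 31 + 30 + 31 + 30 + 31 + 31 + 30 + 31 = 305.
Plus 30 days into November → day 335.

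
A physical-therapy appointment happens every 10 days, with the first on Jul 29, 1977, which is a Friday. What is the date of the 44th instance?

Oct 2, 1978

The 44th occurrence is 43 intervals after the first: 43 × 10 = 430 days after Jul 29, 1977.
Jul has 31 days — 2 days to the end of Jul leaves 428.
From end of Jul to end of 1977 is 153 days (275 left).
Jan has 31 days (244 left).
Feb has 28 days (216 left).
Mar has 31 days (185 left).
Apr has 30 days (155 left).
May has 31 days (124 left).
Jun has 30 days (94 left).
Jul has 31 days (63 left).
Aug has 31 days (32 left).
Sep has 30 days (2 left).
2 days into Oct → Oct 2, 1978.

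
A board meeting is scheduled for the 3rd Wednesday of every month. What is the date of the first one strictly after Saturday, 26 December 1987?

20 January 1988

December 1987 starts on a Tuesday; its first Wednesday is the 2nd, so the 3rd Wednesday is the 16th — 16 December 1987.
That is not after 26 December 1987, so look at January 1988.
January 1988 starts on a Friday; its first Wednesday is the 6th, so the 3rd Wednesday is the 20th — 20 January 1988.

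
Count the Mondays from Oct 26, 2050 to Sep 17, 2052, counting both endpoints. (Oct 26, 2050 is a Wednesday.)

Oct 26, 2050 is a Wednesday; the first Monday on or after it is Oct 31, 2050 (5 days later).
From Oct 31, 2050 to Sep 17, 2052: 61 + 365 + 261 = 687 days (rest of 2050, 2051, to Sep 17, 2052 in 2052).
687 ÷ 7 = 98 full weeks with remainder 1, so 98 more Mondays after the first → 99.

99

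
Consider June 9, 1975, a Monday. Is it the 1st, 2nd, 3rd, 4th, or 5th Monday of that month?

Day 9 falls in week ⌈9/7⌉ of the month.
Days 1–7 hold the 1st Monday, 8–14 the 2nd, 15–21 the 3rd, 22–28 the 4th, 29–31 the 5th.
9 is in the range for the 2nd.

2nd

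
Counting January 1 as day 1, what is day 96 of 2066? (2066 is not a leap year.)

January has 31 days (96 − 31 = 65 remain).
February has 28 days (65 − 28 = 37 remain).
March has 31 days (37 − 31 = 6 remain).
6 into April → April 6.

April 6, 2066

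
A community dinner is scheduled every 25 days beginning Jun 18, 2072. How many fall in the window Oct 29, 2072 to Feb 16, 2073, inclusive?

4

Occurrences land 25·i days after Jun 18, 2072 for i = 0, 1, 2, …
Oct 29, 2072 is 133 days after the start; 133 ÷ 25 = 5 remainder 8; since the remainder is 8, round up to i = 6. First occurrence in the window: #7 on Nov 15, 2072 (6×25 = 150 days in).
Feb 16, 2073 is 243 days after the start; 243 ÷ 25 = 9 remainder 18. Last occurrence in the window: #10 on Jan 29, 2073.
Occurrences #7 through #10: 4 in total.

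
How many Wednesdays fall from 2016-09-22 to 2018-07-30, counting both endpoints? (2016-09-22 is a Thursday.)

2016-09-22 is a Thursday; the first Wednesday on or after it is 2016-09-28 (6 days later).
From 2016-09-28 to 2018-07-30: 94 + 365 + 211 = 670 days (rest of 2016, 2017, to 2018-07-30 in 2018).
670 ÷ 7 = 95 full weeks with remainder 5, so 95 more Wednesdays after the first → 96.

96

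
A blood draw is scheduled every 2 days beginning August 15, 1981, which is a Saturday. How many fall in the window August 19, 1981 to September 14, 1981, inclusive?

14

Occurrences land 2·i days after August 15, 1981 for i = 0, 1, 2, …
August 19, 1981 is 4 days after the start; 4 ÷ 2 = 2 remainder 0. First occurrence in the window: #3 on August 19, 1981 (2×2 = 4 days in).
September 14, 1981 is 30 days after the start; 30 ÷ 2 = 15 remainder 0. Last occurrence in the window: #16 on September 14, 1981.
Occurrences #3 through #16: 14 in total.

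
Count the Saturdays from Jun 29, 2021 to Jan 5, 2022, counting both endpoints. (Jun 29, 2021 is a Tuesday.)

Jun 29, 2021 is a Tuesday; the first Saturday on or after it is Jul 3, 2021 (4 days later).
From Jul 3, 2021 to Jan 5, 2022: 28 + 31 + 30 + 31 + 30 + 31 + 5 = 186 days (rest of Jul, Aug, Sep, Oct, Nov, Dec, Jan).
186 ÷ 7 = 26 full weeks with remainder 4, so 26 more Saturdays after the first → 27.

27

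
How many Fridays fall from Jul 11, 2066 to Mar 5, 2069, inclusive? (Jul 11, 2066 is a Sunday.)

138

Jul 11, 2066 is a Sunday; the first Friday on or after it is Jul 16, 2066 (5 days later).
From Jul 16, 2066 to Mar 5, 2069: 168 + 365 + 366 + 64 = 963 days (rest of 2066, 2067, 2068, to Mar 5, 2069 in 2069).
963 ÷ 7 = 137 full weeks with remainder 4, so 137 more Fridays after the first → 138.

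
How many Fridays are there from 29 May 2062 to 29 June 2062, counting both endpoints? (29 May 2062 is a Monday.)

29 May 2062 is a Monday; the first Friday on or after it is 2 June 2062 (4 days later).
From 2 June 2062 to 29 June 2062 is 29 − 2 = 27 days.
27 ÷ 7 = 3 full weeks with remainder 6, so 3 more Fridays after the first → 4.

4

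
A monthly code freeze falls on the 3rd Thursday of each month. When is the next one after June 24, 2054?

July 16, 2054

June 2054 starts on a Monday; its first Thursday is the 4th, so the 3rd Thursday is the 18th — June 18, 2054.
That is not after June 24, 2054, so look at July 2054.
July 2054 starts on a Wednesday; its first Thursday is the 2nd, so the 3rd Thursday is the 16th — July 16, 2054.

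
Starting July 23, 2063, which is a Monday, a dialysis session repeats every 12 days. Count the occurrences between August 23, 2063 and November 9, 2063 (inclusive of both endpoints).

7

Occurrences land 12·i days after July 23, 2063 for i = 0, 1, 2, …
August 23, 2063 is 31 days after the start; 31 ÷ 12 = 2 remainder 7; since the remainder is 7, round up to i = 3. First occurrence in the window: #4 on August 28, 2063 (3×12 = 36 days in).
November 9, 2063 is 109 days after the start; 109 ÷ 12 = 9 remainder 1. Last occurrence in the window: #10 on November 8, 2063.
Occurrences #4 through #10: 7 in total.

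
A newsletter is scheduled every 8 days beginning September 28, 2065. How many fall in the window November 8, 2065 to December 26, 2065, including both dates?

Occurrences land 8·i days after September 28, 2065 for i = 0, 1, 2, …
November 8, 2065 is 41 days after the start; 41 ÷ 8 = 5 remainder 1; since the remainder is 1, round up to i = 6. First occurrence in the window: #7 on November 15, 2065 (6×8 = 48 days in).
December 26, 2065 is 89 days after the start; 89 ÷ 8 = 11 remainder 1. Last occurrence in the window: #12 on December 25, 2065.
Occurrences #7 through #12: 6 in total.

6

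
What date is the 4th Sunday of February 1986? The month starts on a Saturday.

February 1986 begins on a Saturday, so the first Sunday is February 2 (1 day later).
The 4th Sunday is 3 weeks later: 2 + 21 = 23.

February 23, 1986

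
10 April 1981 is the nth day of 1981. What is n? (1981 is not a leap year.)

100

Days in months before April: 31 + 28 + 31 = 90.
Plus 10 days into April → day 100.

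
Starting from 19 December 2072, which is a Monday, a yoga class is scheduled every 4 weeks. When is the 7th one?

5 June 2073

The 7th occurrence is 6 intervals after the first: 6 × 28 = 168 days after 19 December 2072.
December has 31 days — 12 days to the end of December leaves 156.
January has 31 days (125 left).
February has 28 days (97 left).
March has 31 days (66 left).
April has 30 days (36 left).
May has 31 days (5 left).
5 days into June → 5 June 2073.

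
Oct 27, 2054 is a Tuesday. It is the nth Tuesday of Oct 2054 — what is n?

Day 27 falls in week ⌈27/7⌉ of the month.
Days 1–7 hold the 1st Tuesday, 8–14 the 2nd, 15–21 the 3rd, 22–28 the 4th, 29–31 the 5th.
27 is in the range for the 4th.

4th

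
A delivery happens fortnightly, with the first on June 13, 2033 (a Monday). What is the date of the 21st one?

The 21st occurrence is 20 intervals after the first: 20 × 14 = 280 days after June 13, 2033.
June has 30 days — 17 days to the end of June leaves 263.
July has 31 days (232 left).
August has 31 days (201 left).
September has 30 days (171 left).
October has 31 days (140 left).
November has 30 days (110 left).
December has 31 days (79 left).
January has 31 days (48 left).
February has 28 days (20 left).
20 days into March → March 20, 2034.

March 20, 2034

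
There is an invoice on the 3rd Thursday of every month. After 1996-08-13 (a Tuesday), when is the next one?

August 1996 starts on a Thursday; its first Thursday is the 1st, so the 3rd Thursday is the 15th — 1996-08-15.
1996-08-15 is after 1996-08-13, so that is the next one.

1996-08-15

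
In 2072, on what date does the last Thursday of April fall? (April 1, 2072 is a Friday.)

2072-04-28

April 2072 begins on a Friday, so the first Thursday is April 7 (6 days later).
April 2072 has 30 days. Adding weeks: 7, 14, 21, 28 — the last one ≤ 30 is the 28th.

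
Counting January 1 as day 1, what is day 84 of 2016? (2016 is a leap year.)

2016-03-24

January has 31 days (84 − 31 = 53 remain).
February has 29 days (53 − 29 = 24 remain).
24 into March → March 24.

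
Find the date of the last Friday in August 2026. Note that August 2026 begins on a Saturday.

August 28, 2026

August 2026 begins on a Saturday, so the first Friday is August 7 (6 days later).
August 2026 has 31 days. Adding weeks: 7, 14, 21, 28 — the last one ≤ 31 is the 28th.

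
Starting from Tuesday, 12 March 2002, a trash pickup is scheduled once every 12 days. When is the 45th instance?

22 August 2003

The 45th occurrence is 44 intervals after the first: 44 × 12 = 528 days after 12 March 2002.
March has 31 days — 19 days to the end of March leaves 509.
From end of March to end of 2002 is 275 days (234 left).
January has 31 days (203 left).
February has 28 days (175 left).
March has 31 days (144 left).
April has 30 days (114 left).
May has 31 days (83 left).
June has 30 days (53 left).
July has 31 days (22 left).
22 days into August → 22 August 2003.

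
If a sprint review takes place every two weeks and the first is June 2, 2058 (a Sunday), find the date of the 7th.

The 7th occurrence is 6 intervals after the first: 6 × 14 = 84 days after June 2, 2058.
June has 30 days — 28 days to the end of June leaves 56.
July has 31 days (25 left).
25 days into August → August 25, 2058.

August 25, 2058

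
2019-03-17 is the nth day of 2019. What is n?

Days in months before March: 31 + 28 = 59.
Plus 17 days into March → day 76.

76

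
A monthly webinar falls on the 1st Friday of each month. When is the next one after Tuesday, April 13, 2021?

April 2021 starts on a Thursday, so its 1st Friday is April 2, 2021 (1 day in).
That is not after April 13, 2021, so look at May 2021.
May 2021 starts on a Saturday, so its 1st Friday is May 7, 2021 (6 days in).

May 7, 2021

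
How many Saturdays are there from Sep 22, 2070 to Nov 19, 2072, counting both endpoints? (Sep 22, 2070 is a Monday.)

113

Sep 22, 2070 is a Monday; the first Saturday on or after it is Sep 27, 2070 (5 days later).
From Sep 27, 2070 to Nov 19, 2072: 95 + 365 + 324 = 784 days (rest of 2070, 2071, to Nov 19, 2072 in 2072).
784 ÷ 7 = 112 full weeks with remainder 0, so 112 more Saturdays after the first → 113.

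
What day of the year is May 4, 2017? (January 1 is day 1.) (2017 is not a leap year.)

Days in months before May: 31 + 28 + 31 + 30 = 120.
Plus 4 days into May → day 124.

124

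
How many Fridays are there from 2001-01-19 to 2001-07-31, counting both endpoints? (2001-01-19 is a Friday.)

2001-01-19 is a Friday; the first Friday on or after it is 2001-01-19.
From 2001-01-19 to 2001-07-31: 12 + 28 + 31 + 30 + 31 + 30 + 31 = 193 days (rest of January, February, March, April, May, June, July).
193 ÷ 7 = 27 full weeks with remainder 4, so 27 more Fridays after the first → 28.

28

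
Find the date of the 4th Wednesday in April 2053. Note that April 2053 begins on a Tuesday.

2053-04-23

April 2053 begins on a Tuesday, so the first Wednesday is April 2 (1 day later).
The 4th Wednesday is 3 weeks later: 2 + 21 = 23.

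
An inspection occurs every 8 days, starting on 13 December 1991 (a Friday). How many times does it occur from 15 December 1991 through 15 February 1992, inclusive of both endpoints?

Occurrences land 8·i days after 13 December 1991 for i = 0, 1, 2, …
15 December 1991 is 2 days after the start; 2 ÷ 8 = 0 remainder 2; since the remainder is 2, round up to i = 1. First occurrence in the window: #2 on 21 December 1991 (1×8 = 8 days in).
15 February 1992 is 64 days after the start; 64 ÷ 8 = 8 remainder 0. Last occurrence in the window: #9 on 15 February 1992.
Occurrences #2 through #9: 8 in total.

8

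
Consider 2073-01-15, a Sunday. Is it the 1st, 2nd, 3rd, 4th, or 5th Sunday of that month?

3rd

Day 15 falls in week ⌈15/7⌉ of the month.
Days 1–7 hold the 1st Sunday, 8–14 the 2nd, 15–21 the 3rd, 22–28 the 4th, 29–31 the 5th.
15 is in the range for the 3rd.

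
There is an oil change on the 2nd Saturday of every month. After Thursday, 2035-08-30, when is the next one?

2035-09-08

August 2035 starts on a Wednesday; its first Saturday is the 4th, so the 2nd Saturday is the 11th — 2035-08-11.
That is not after 2035-08-30, so look at September 2035.
September 2035 starts on a Saturday; its first Saturday is the 1st, so the 2nd Saturday is the 8th — 2035-09-08.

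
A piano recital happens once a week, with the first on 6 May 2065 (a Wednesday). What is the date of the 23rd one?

7 October 2065

The 23rd occurrence is 22 intervals after the first: 22 × 7 = 154 days after 6 May 2065.
May has 31 days — 25 days to the end of May leaves 129.
June has 30 days (99 left).
July has 31 days (68 left).
August has 31 days (37 left).
September has 30 days (7 left).
7 days into October → 7 October 2065.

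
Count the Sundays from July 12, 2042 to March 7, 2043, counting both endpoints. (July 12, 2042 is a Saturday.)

July 12, 2042 is a Saturday; the first Sunday on or after it is July 13, 2042 (1 day later).
From July 13, 2042 to March 7, 2043: 18 + 31 + 30 + 31 + 30 + 31 + 31 + 28 + 7 = 237 days (rest of July, August, September, October, November, December, January, February, March).
237 ÷ 7 = 33 full weeks with remainder 6, so 33 more Sundays after the first → 34.

34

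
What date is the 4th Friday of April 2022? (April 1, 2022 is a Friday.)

22 April 2022

April 2022 begins on a Friday, so the first Friday is April 1.
The 4th Friday is 3 weeks later: 1 + 21 = 22.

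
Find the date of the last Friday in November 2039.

2039-11-25

The first Friday of November 2039 is November 4.
November 2039 has 30 days. Adding weeks: 4, 11, 18, 25 — the last one ≤ 30 is the 25th.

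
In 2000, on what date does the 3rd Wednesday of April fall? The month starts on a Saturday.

19 April 2000

April 2000 begins on a Saturday, so the first Wednesday is April 5 (4 days later).
The 3rd Wednesday is 2 weeks later: 5 + 14 = 19.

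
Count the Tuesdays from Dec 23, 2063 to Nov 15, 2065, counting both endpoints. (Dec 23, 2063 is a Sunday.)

Dec 23, 2063 is a Sunday; the first Tuesday on or after it is Dec 25, 2063 (2 days later).
From Dec 25, 2063 to Nov 15, 2065: 6 + 366 + 319 = 691 days (rest of 2063, 2064, to Nov 15, 2065 in 2065).
691 ÷ 7 = 98 full weeks with remainder 5, so 98 more Tuesdays after the first → 99.

99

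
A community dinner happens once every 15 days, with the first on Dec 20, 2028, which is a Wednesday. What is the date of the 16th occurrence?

Aug 2, 2029

The 16th occurrence is 15 intervals after the first: 15 × 15 = 225 days after Dec 20, 2028.
Dec has 31 days — 11 days to the end of Dec leaves 214.
Jan has 31 days (183 left).
Feb has 28 days (155 left).
Mar has 31 days (124 left).
Apr has 30 days (94 left).
May has 31 days (63 left).
Jun has 30 days (33 left).
Jul has 31 days (2 left).
2 days into Aug → Aug 2, 2029.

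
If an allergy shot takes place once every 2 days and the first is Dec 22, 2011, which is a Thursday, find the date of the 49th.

Mar 27, 2012

The 49th occurrence is 48 intervals after the first: 48 × 2 = 96 days after Dec 22, 2011.
Dec has 31 days — 9 days to the end of Dec leaves 87.
Jan has 31 days (56 left).
Feb has 29 days (27 left).
27 days into Mar → Mar 27, 2012.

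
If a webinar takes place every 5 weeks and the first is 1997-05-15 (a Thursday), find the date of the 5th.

The 5th occurrence is 4 intervals after the first: 4 × 35 = 140 days after 1997-05-15.
May has 31 days — 16 days to the end of May leaves 124.
June has 30 days (94 left).
July has 31 days (63 left).
August has 31 days (32 left).
September has 30 days (2 left).
2 days into October → 1997-10-02.

1997-10-02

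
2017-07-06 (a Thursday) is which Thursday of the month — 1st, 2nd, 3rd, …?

1st

Day 6 falls in week ⌈6/7⌉ of the month.
Days 1–7 hold the 1st Thursday, 8–14 the 2nd, 15–21 the 3rd, 22–28 the 4th, 29–31 the 5th.
6 is in the range for the 1st.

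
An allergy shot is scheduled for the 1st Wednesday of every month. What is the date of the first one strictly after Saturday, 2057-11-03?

November 2057 starts on a Thursday, so its 1st Wednesday is 2057-11-07 (6 days in).
2057-11-07 is after 2057-11-03, so that is the next one.

2057-11-07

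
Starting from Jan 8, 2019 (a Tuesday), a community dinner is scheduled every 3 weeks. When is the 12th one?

The 12th occurrence is 11 intervals after the first: 11 × 21 = 231 days after Jan 8, 2019.
Jan has 31 days — 23 days to the end of Jan leaves 208.
Feb has 28 days (180 left).
Mar has 31 days (149 left).
Apr has 30 days (119 left).
May has 31 days (88 left).
Jun has 30 days (58 left).
Jul has 31 days (27 left).
27 days into Aug → Aug 27, 2019.

Aug 27, 2019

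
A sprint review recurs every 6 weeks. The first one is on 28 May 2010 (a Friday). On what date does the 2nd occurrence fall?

9 July 2010

The 2nd occurrence is 1 interval after the first: 1 × 42 = 42 days after 28 May 2010.
May has 31 days — 3 days to the end of May leaves 39.
June has 30 days (9 left).
9 days into July → 9 July 2010.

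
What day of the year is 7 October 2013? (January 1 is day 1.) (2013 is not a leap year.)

Days in months before October: 31 + 28 + 31 + 30 + 31 + 30 + 31 + 31 + 30 = 273.
Plus 7 days into October → day 280.

280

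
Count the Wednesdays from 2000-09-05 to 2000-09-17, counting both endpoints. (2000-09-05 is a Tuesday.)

2000-09-05 is a Tuesday; the first Wednesday on or after it is 2000-09-06 (1 day later).
From 2000-09-06 to 2000-09-17 is 17 − 6 = 11 days.
11 ÷ 7 = 1 full weeks with remainder 4, so 1 more Wednesdays after the first → 2.

2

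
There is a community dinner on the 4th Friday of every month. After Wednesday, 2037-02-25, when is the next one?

February 2037 starts on a Sunday; its first Friday is the 6th, so the 4th Friday is the 27th — 2037-02-27.
2037-02-27 is after 2037-02-25, so that is the next one.

2037-02-27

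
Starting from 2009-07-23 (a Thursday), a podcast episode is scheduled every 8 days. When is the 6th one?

The 6th occurrence is 5 intervals after the first: 5 × 8 = 40 days after 2009-07-23.
July has 31 days — 8 days to the end of July leaves 32.
August has 31 days (1 left).
1 day into September → 2009-09-01.

2009-09-01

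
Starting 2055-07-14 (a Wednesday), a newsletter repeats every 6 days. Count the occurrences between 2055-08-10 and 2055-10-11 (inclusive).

Occurrences land 6·i days after 2055-07-14 for i = 0, 1, 2, …
2055-08-10 is 27 days after the start; 27 ÷ 6 = 4 remainder 3; since the remainder is 3, round up to i = 5. First occurrence in the window: #6 on 2055-08-13 (5×6 = 30 days in).
2055-10-11 is 89 days after the start; 89 ÷ 6 = 14 remainder 5. Last occurrence in the window: #15 on 2055-10-06.
Occurrences #6 through #15: 10 in total.

10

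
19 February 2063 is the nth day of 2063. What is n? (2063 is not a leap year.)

50

Days in months before February: 31 = 31.
Plus 19 days into February → day 50.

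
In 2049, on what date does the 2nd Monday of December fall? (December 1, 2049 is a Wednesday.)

December 2049 begins on a Wednesday, so the first Monday is December 6 (5 days later).
The 2nd Monday is 1 weeks later: 6 + 7 = 13.

2049-12-13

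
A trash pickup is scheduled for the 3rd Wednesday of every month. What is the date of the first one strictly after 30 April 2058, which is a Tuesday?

April 2058 starts on a Monday; its first Wednesday is the 3rd, so the 3rd Wednesday is the 17th — 17 April 2058.
That is not after 30 April 2058, so look at May 2058.
May 2058 starts on a Wednesday; its first Wednesday is the 1st, so the 3rd Wednesday is the 15th — 15 May 2058.

15 May 2058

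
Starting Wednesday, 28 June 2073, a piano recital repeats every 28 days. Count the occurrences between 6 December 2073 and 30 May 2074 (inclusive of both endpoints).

7

Occurrences land 28·i days after 28 June 2073 for i = 0, 1, 2, …
6 December 2073 is 161 days after the start; 161 ÷ 28 = 5 remainder 21; since the remainder is 21, round up to i = 6. First occurrence in the window: #7 on 13 December 2073 (6×28 = 168 days in).
30 May 2074 is 336 days after the start; 336 ÷ 28 = 12 remainder 0. Last occurrence in the window: #13 on 30 May 2074.
Occurrences #7 through #13: 7 in total.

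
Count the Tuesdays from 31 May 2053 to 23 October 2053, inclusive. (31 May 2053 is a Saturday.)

21

31 May 2053 is a Saturday; the first Tuesday on or after it is 3 June 2053 (3 days later).
From 3 June 2053 to 23 October 2053: 27 + 31 + 31 + 30 + 23 = 142 days (rest of June, July, August, September, October).
142 ÷ 7 = 20 full weeks with remainder 2, so 20 more Tuesdays after the first → 21.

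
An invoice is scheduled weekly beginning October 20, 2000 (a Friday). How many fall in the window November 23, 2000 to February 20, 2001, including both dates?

Occurrences land 7·i days after October 20, 2000 for i = 0, 1, 2, …
November 23, 2000 is 34 days after the start; 34 ÷ 7 = 4 remainder 6; since the remainder is 6, round up to i = 5. First occurrence in the window: #6 on November 24, 2000 (5×7 = 35 days in).
February 20, 2001 is 123 days after the start; 123 ÷ 7 = 17 remainder 4. Last occurrence in the window: #18 on February 16, 2001.
Occurrences #6 through #18: 13 in total.

13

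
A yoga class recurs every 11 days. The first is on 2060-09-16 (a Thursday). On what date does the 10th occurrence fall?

The 10th occurrence is 9 intervals after the first: 9 × 11 = 99 days after 2060-09-16.
September has 30 days — 14 days to the end of September leaves 85.
October has 31 days (54 left).
November has 30 days (24 left).
24 days into December → 2060-12-24.

2060-12-24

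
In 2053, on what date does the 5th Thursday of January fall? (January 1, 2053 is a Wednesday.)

January 2053 begins on a Wednesday, so the first Thursday is January 2 (1 day later).
The 5th Thursday is 4 weeks later: 2 + 28 = 30.

January 30, 2053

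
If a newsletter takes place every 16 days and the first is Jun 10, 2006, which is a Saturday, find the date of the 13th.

The 13th occurrence is 12 intervals after the first: 12 × 16 = 192 days after Jun 10, 2006.
Jun has 30 days — 20 days to the end of Jun leaves 172.
Jul has 31 days (141 left).
Aug has 31 days (110 left).
Sep has 30 days (80 left).
Oct has 31 days (49 left).
Nov has 30 days (19 left).
19 days into Dec → Dec 19, 2006.

Dec 19, 2006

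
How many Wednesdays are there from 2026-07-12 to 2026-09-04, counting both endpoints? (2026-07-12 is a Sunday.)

8

2026-07-12 is a Sunday; the first Wednesday on or after it is 2026-07-15 (3 days later).
From 2026-07-15 to 2026-09-04: 16 + 31 + 4 = 51 days (rest of July, August, September).
51 ÷ 7 = 7 full weeks with remainder 2, so 7 more Wednesdays after the first → 8.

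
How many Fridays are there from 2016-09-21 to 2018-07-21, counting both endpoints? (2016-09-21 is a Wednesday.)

2016-09-21 is a Wednesday; the first Friday on or after it is 2016-09-23 (2 days later).
From 2016-09-23 to 2018-07-21: 99 + 365 + 202 = 666 days (rest of 2016, 2017, to 2018-07-21 in 2018).
666 ÷ 7 = 95 full weeks with remainder 1, so 95 more Fridays after the first → 96.

96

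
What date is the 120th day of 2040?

2040-04-29

January has 31 days (120 − 31 = 89 remain).
February has 29 days (89 − 29 = 60 remain).
March has 31 days (60 − 31 = 29 remain).
29 into April → April 29.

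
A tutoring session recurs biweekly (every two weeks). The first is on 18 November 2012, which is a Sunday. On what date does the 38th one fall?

20 April 2014

The 38th occurrence is 37 intervals after the first: 37 × 14 = 518 days after 18 November 2012.
November has 30 days — 12 days to the end of November leaves 506.
From end of November to end of 2012 is 31 days (475 left).
2013 has 365 days (110 left).
January has 31 days (79 left).
February has 28 days (51 left).
March has 31 days (20 left).
20 days into April → 20 April 2014.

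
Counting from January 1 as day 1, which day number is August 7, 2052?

220

Days in months before August: 31 + 29 + 31 + 30 + 31 + 30 + 31 = 213.
Plus 7 days into August → day 220.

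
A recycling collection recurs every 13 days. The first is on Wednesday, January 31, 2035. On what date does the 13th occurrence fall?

July 6, 2035

The 13th occurrence is 12 intervals after the first: 12 × 13 = 156 days after January 31, 2035.
January has 31 days — 0 days to the end of January leaves 156.
February has 28 days (128 left).
March has 31 days (97 left).
April has 30 days (67 left).
May has 31 days (36 left).
June has 30 days (6 left).
6 days into July → July 6, 2035.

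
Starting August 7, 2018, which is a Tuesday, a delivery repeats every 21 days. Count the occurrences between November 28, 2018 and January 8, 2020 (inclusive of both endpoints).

Occurrences land 21·i days after August 7, 2018 for i = 0, 1, 2, …
November 28, 2018 is 113 days after the start; 113 ÷ 21 = 5 remainder 8; since the remainder is 8, round up to i = 6. First occurrence in the window: #7 on December 11, 2018 (6×21 = 126 days in).
January 8, 2020 is 519 days after the start; 519 ÷ 21 = 24 remainder 15. Last occurrence in the window: #25 on December 24, 2019.
Occurrences #7 through #25: 19 in total.

19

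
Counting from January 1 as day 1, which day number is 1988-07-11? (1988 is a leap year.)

Days in months before July: 31 + 29 + 31 + 30 + 31 + 30 = 182.
Plus 11 days into July → day 193.

193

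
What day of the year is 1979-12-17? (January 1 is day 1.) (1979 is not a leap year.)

351

Days in months before December: 31 + 28 + 31 + 30 + 31 + 30 + 31 + 31 + 30 + 31 + 30 = 334.
Plus 17 days into December → day 351.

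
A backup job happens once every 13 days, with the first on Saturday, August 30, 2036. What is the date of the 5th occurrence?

October 21, 2036

The 5th occurrence is 4 intervals after the first: 4 × 13 = 52 days after August 30, 2036.
August has 31 days — 1 day to the end of August leaves 51.
September has 30 days (21 left).
21 days into October → October 21, 2036.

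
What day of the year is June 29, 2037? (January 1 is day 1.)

180

Days in months before June: 31 + 28 + 31 + 30 + 31 = 151.
Plus 29 days into June → day 180.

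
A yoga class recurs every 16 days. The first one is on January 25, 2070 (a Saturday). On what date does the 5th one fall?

March 30, 2070

The 5th occurrence is 4 intervals after the first: 4 × 16 = 64 days after January 25, 2070.
January has 31 days — 6 days to the end of January leaves 58.
February has 28 days (30 left).
30 days into March → March 30, 2070.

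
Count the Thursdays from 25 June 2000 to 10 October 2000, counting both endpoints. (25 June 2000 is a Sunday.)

25 June 2000 is a Sunday; the first Thursday on or after it is 29 June 2000 (4 days later).
From 29 June 2000 to 10 October 2000: 1 + 31 + 31 + 30 + 10 = 103 days (rest of June, July, August, September, October).
103 ÷ 7 = 14 full weeks with remainder 5, so 14 more Thursdays after the first → 15.

15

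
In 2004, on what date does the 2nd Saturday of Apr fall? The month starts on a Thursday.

Apr 2004 begins on a Thursday, so the first Saturday is Apr 3 (2 days later).
The 2nd Saturday is 1 weeks later: 3 + 7 = 10.

Apr 10, 2004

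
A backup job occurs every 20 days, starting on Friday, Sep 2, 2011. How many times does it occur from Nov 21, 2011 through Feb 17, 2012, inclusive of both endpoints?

5

Occurrences land 20·i days after Sep 2, 2011 for i = 0, 1, 2, …
Nov 21, 2011 is 80 days after the start; 80 ÷ 20 = 4 remainder 0. First occurrence in the window: #5 on Nov 21, 2011 (4×20 = 80 days in).
Feb 17, 2012 is 168 days after the start; 168 ÷ 20 = 8 remainder 8. Last occurrence in the window: #9 on Feb 9, 2012.
Occurrences #5 through #9: 5 in total.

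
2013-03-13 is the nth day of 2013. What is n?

Days in months before March: 31 + 28 = 59.
Plus 13 days into March → day 72.

72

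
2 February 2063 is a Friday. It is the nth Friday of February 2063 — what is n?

Day 2 falls in week ⌈2/7⌉ of the month.
Days 1–7 hold the 1st Friday, 8–14 the 2nd, 15–21 the 3rd, 22–28 the 4th, 29–31 the 5th.
2 is in the range for the 1st.

1st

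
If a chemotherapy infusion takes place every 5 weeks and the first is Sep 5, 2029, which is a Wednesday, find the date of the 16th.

The 16th occurrence is 15 intervals after the first: 15 × 35 = 525 days after Sep 5, 2029.
Sep has 30 days — 25 days to the end of Sep leaves 500.
From end of Sep to end of 2029 is 92 days (408 left).
2030 has 365 days (43 left).
Jan has 31 days (12 left).
12 days into Feb → Feb 12, 2031.

Feb 12, 2031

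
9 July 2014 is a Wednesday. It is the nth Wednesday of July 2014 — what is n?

2nd

Day 9 falls in week ⌈9/7⌉ of the month.
Days 1–7 hold the 1st Wednesday, 8–14 the 2nd, 15–21 the 3rd, 22–28 the 4th, 29–31 the 5th.
9 is in the range for the 2nd.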